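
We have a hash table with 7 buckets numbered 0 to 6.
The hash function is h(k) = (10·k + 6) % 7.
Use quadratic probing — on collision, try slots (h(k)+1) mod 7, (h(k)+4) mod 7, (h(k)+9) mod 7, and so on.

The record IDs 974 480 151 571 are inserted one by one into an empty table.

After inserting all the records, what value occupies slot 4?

Insert 974: h=2, slot 2 empty → index 2.
Insert 480: h=4, slot 4 empty → index 4.
Insert 151: h=4, slot 4 occupied → index 5.
Insert 571: h=4, slots 4,5 occupied → index 1.
Table: [_, 571, 974, _, 480, 151, _]

480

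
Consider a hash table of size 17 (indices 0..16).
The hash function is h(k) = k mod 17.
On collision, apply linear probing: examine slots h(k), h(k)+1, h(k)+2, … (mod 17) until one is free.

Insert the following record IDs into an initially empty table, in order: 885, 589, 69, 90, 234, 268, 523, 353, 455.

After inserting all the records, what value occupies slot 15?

Insert 885: h=1, slot 1 empty => index 1.
Insert 589: h=11, slot 11 empty => index 11.
Insert 69: h=1, slot 1 occupied => index 2.
Insert 90: h=5, slot 5 empty => index 5.
Insert 234: h=13, slot 13 empty => index 13.
Insert 268: h=13, slot 13 occupied => index 14.
Insert 523: h=13, slots 13,14 occupied => index 15.
Insert 353: h=13, slots 13,14,15 occupied => index 16.
Insert 455: h=13, slots 13,14,15,16 occupied => index 0.
Table: [455, 885, 69, _, _, 90, _, _, _, _, _, 589, _, 234, 268, 523, 353]

523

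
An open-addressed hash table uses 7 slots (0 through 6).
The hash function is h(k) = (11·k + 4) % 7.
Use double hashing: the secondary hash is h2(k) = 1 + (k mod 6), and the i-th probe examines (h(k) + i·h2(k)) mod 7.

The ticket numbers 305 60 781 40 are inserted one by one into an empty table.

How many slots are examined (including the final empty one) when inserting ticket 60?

305 hashes to 6; slot 6 is free -> place at 6.
60 hashes to 6, h2=1; 6 taken -> place at 0.
781 hashes to 6, h2=2; 6 taken -> place at 1.
40 hashes to 3; slot 3 is free -> place at 3.
Table: [60, 781, _, 40, _, _, 305]

2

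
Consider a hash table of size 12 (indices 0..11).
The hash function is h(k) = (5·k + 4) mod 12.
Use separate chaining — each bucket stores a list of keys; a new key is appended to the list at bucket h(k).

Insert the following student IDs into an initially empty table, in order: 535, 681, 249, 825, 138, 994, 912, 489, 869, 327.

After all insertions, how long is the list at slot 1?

535 → bucket 3
681 → bucket 1
249 → bucket 1 (collision)
825 → bucket 1 (collision)
138 → bucket 10
994 → bucket 6
912 → bucket 4
489 → bucket 1 (collision)
869 → bucket 5
327 → bucket 7
Final buckets:
0: ∅
1: 681 -> 249 -> 825 -> 489
2: ∅
3: 535
4: 912
5: 869
6: 994
7: 327
8: ∅
9: ∅
10: 138
11: ∅

4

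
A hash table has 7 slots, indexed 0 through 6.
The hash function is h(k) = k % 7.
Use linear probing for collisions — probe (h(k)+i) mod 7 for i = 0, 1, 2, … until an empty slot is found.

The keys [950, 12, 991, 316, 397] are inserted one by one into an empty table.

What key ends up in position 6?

950: h=5 → slot 5
12: h=5, probe 5,6 → slot 6
991: h=4 → slot 4
316: h=1 → slot 1
397: h=5, probe 5,6,0 → slot 0
Table: [397, 316, _, _, 991, 950, 12]

12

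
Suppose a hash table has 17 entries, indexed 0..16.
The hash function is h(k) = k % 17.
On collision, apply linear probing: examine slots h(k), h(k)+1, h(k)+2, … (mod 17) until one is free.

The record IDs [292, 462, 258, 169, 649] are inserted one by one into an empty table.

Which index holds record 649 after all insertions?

6

Insert 292: h=3, slot 3 empty -> index 3.
Insert 462: h=3, slot 3 occupied -> index 4.
Insert 258: h=3, slots 3,4 occupied -> index 5.
Insert 169: h=16, slot 16 empty -> index 16.
Insert 649: h=3, slots 3,4,5 occupied -> index 6.
Table: [-, -, -, 292, 462, 258, 649, -, -, -, -, -, -, -, -, -, 169]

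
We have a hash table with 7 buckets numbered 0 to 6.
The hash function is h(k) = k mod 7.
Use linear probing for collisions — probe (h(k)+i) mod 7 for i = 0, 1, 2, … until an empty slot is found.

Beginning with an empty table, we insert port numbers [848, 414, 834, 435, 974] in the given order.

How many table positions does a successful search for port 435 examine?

Insert 848: h=1, slot 1 empty → index 1.
Insert 414: h=1, slot 1 occupied → index 2.
Insert 834: h=1, slots 1,2 occupied → index 3.
Insert 435: h=1, slots 1,2,3 occupied → index 4.
Insert 974: h=1, slots 1,2,3,4 occupied → index 5.
Table: [-, 848, 414, 834, 435, 974, -]
Lookup 435: h=1, probe 1,2,3,4 → found at 4.

4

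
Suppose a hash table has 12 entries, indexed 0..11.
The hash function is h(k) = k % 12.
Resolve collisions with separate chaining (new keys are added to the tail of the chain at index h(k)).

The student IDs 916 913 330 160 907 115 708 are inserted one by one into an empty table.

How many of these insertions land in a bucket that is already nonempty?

Insert 916: h=4, bucket 4 empty -> new chain.
Insert 913: h=1, bucket 1 empty -> new chain.
Insert 330: h=6, bucket 6 empty -> new chain.
Insert 160: h=4, bucket 4 nonempty -> append to chain.
Insert 907: h=7, bucket 7 empty -> new chain.
Insert 115: h=7, bucket 7 nonempty -> append to chain.
Insert 708: h=0, bucket 0 empty -> new chain.
Final buckets:
0: 708
1: 913
2: —
3: —
4: 916 -> 160
5: —
6: 330
7: 907 -> 115
8: —
9: —
10: —
11: —

2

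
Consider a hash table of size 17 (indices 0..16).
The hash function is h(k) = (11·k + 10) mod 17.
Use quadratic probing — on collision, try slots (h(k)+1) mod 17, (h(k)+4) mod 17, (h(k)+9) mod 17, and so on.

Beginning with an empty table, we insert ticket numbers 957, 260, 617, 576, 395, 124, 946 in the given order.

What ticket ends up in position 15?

260

957 hashes to 14; slot 14 is free => place at 14.
260 hashes to 14; 14 taken => place at 15.
617 hashes to 14; 14,15 taken => place at 1.
576 hashes to 5; slot 5 is free => place at 5.
395 hashes to 3; slot 3 is free => place at 3.
124 hashes to 14; 14,15,1 taken => place at 6.
946 hashes to 12; slot 12 is free => place at 12.
Table: [—, 617, —, 395, —, 576, 124, —, —, —, —, —, 946, —, 957, 260, —]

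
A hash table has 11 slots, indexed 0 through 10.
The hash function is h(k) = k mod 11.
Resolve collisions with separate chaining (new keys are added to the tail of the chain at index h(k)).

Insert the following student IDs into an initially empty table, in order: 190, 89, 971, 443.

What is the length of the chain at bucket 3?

190 → bucket 3
89 → bucket 1
971 → bucket 3 (collision)
443 → bucket 3 (collision)
Final buckets:
0: -
1: 89
2: -
3: 190 -> 971 -> 443
4: -
5: -
6: -
7: -
8: -
9: -
10: -

3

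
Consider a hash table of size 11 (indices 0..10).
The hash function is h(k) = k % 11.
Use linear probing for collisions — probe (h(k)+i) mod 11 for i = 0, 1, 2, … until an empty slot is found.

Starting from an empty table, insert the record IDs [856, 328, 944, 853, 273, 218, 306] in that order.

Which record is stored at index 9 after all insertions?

856

856 hashes to 9; slot 9 is free => place at 9.
328 hashes to 9; 9 taken => place at 10.
944 hashes to 9; 9,10 taken => place at 0.
853 hashes to 6; slot 6 is free => place at 6.
273 hashes to 9; 9,10,0 taken => place at 1.
218 hashes to 9; 9,10,0,1 taken => place at 2.
306 hashes to 9; 9,10,0,1,2 taken => place at 3.
Table: [944, 273, 218, 306, —, —, 853, —, —, 856, 328]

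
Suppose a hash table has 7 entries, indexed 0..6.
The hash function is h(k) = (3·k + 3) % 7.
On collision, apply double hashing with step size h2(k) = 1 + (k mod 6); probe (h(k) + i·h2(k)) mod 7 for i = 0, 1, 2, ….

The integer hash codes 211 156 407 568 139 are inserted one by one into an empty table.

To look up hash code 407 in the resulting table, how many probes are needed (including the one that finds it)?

211 hashes to 6; slot 6 is free → place at 6.
156 hashes to 2; slot 2 is free → place at 2.
407 hashes to 6, h2=6; 6 taken → place at 5.
568 hashes to 6, h2=5; 6 taken → place at 4.
139 hashes to 0; slot 0 is free → place at 0.
Table: [139, —, 156, —, 568, 407, 211]
Lookup 407: h=6, h2=6, probe 6,5 → found at 5.

2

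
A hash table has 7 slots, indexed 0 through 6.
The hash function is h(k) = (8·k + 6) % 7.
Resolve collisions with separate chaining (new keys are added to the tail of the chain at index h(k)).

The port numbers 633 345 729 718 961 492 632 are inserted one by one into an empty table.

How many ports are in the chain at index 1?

633 → bucket 2
345 → bucket 1
729 → bucket 0
718 → bucket 3
961 → bucket 1 (collision)
492 → bucket 1 (collision)
632 → bucket 1 (collision)
Final buckets:
0: 729
1: 345 -> 961 -> 492 -> 632
2: 633
3: 718
4: ∅
5: ∅
6: ∅

4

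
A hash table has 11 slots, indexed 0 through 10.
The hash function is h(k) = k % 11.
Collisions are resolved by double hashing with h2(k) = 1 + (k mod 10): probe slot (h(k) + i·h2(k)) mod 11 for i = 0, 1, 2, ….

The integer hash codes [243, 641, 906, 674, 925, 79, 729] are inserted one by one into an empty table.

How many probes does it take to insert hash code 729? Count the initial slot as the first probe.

4

Insert 243: h=1, slot 1 empty -> index 1.
Insert 641: h=3, slot 3 empty -> index 3.
Insert 906: h=4, slot 4 empty -> index 4.
Insert 674: h=3, h2=5, slot 3 occupied -> index 8.
Insert 925: h=1, h2=6, slot 1 occupied -> index 7.
Insert 79: h=2, slot 2 empty -> index 2.
Insert 729: h=3, h2=10, slots 3,2,1 occupied -> index 0.
Table: [729, 243, 79, 641, 906, —, —, 925, 674, —, —]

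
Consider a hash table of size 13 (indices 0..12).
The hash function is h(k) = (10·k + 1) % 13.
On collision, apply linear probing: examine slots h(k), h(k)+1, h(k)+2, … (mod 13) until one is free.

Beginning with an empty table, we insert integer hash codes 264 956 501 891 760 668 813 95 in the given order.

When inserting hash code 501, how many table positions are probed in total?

2

Insert 264: h=2, slot 2 empty → index 2.
Insert 956: h=6, slot 6 empty → index 6.
Insert 501: h=6, slot 6 occupied → index 7.
Insert 891: h=6, slots 6,7 occupied → index 8.
Insert 760: h=9, slot 9 empty → index 9.
Insert 668: h=12, slot 12 empty → index 12.
Insert 813: h=6, slots 6,7,8,9 occupied → index 10.
Insert 95: h=2, slot 2 occupied → index 3.
Table: [∅, ∅, 264, 95, ∅, ∅, 956, 501, 891, 760, 813, ∅, 668]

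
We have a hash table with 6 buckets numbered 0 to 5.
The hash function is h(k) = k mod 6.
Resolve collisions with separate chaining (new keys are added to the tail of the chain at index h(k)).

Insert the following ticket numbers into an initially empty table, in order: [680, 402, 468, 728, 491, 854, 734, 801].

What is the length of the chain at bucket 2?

Insert 680: h=2, bucket 2 empty -> new chain.
Insert 402: h=0, bucket 0 empty -> new chain.
Insert 468: h=0, bucket 0 nonempty -> append to chain.
Insert 728: h=2, bucket 2 nonempty -> append to chain.
Insert 491: h=5, bucket 5 empty -> new chain.
Insert 854: h=2, bucket 2 nonempty -> append to chain.
Insert 734: h=2, bucket 2 nonempty -> append to chain.
Insert 801: h=3, bucket 3 empty -> new chain.
Final buckets:
0: 402 -> 468
1: —
2: 680 -> 728 -> 854 -> 734
3: 801
4: —
5: 491

4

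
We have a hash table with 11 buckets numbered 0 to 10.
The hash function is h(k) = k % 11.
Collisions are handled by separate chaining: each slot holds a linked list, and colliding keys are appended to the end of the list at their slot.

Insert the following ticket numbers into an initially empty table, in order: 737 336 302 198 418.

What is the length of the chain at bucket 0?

Insert 737: h=0, bucket 0 empty → new chain.
Insert 336: h=6, bucket 6 empty → new chain.
Insert 302: h=5, bucket 5 empty → new chain.
Insert 198: h=0, bucket 0 nonempty → append to chain.
Insert 418: h=0, bucket 0 nonempty → append to chain.
Final buckets:
0: 737 -> 198 -> 418
1: ∅
2: ∅
3: ∅
4: ∅
5: 302
6: 336
7: ∅
8: ∅
9: ∅
10: ∅

3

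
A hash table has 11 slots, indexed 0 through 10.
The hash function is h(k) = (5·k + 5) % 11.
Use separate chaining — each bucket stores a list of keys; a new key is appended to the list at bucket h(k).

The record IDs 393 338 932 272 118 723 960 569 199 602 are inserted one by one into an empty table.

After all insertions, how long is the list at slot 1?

Insert 393: h=1, bucket 1 empty → new chain.
Insert 338: h=1, bucket 1 nonempty → append to chain.
Insert 932: h=1, bucket 1 nonempty → append to chain.
Insert 272: h=1, bucket 1 nonempty → append to chain.
Insert 118: h=1, bucket 1 nonempty → append to chain.
Insert 723: h=1, bucket 1 nonempty → append to chain.
Insert 960: h=9, bucket 9 empty → new chain.
Insert 569: h=1, bucket 1 nonempty → append to chain.
Insert 199: h=10, bucket 10 empty → new chain.
Insert 602: h=1, bucket 1 nonempty → append to chain.
Final buckets:
0: -
1: 393 -> 338 -> 932 -> 272 -> 118 -> 723 -> 569 -> 602
2: -
3: -
4: -
5: -
6: -
7: -
8: -
9: 960
10: 199

8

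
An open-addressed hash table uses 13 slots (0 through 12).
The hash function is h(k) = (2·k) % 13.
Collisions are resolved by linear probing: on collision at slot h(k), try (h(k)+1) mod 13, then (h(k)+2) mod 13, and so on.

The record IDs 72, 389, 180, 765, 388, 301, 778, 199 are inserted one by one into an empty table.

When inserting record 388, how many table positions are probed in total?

72 hashes to 1; slot 1 is free -> place at 1.
389 hashes to 11; slot 11 is free -> place at 11.
180 hashes to 9; slot 9 is free -> place at 9.
765 hashes to 9; 9 taken -> place at 10.
388 hashes to 9; 9,10,11 taken -> place at 12.
301 hashes to 4; slot 4 is free -> place at 4.
778 hashes to 9; 9,10,11,12 taken -> place at 0.
199 hashes to 8; slot 8 is free -> place at 8.
Table: [778, 72, —, —, 301, —, —, —, 199, 180, 765, 389, 388]

4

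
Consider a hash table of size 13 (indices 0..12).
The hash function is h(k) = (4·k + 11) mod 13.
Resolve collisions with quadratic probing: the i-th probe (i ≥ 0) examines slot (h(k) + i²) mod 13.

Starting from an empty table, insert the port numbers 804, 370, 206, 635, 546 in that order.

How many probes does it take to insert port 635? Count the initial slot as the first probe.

804: h=3 -> slot 3
370: h=9 -> slot 9
206: h=3, probe 3,4 -> slot 4
635: h=3, probe 3,4,7 -> slot 7
546: h=11 -> slot 11
Table: [-, -, -, 804, 206, -, -, 635, -, 370, -, 546, -]

3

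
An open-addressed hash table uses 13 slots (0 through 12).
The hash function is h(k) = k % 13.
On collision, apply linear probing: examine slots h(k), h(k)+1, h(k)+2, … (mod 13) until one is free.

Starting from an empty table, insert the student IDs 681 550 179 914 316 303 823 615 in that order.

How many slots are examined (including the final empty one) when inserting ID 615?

8

681: h=5 -> slot 5
550: h=4 -> slot 4
179: h=10 -> slot 10
914: h=4, probe 4,5,6 -> slot 6
316: h=4, probe 4,5,6,7 -> slot 7
303: h=4, probe 4,5,6,7,8 -> slot 8
823: h=4, probe 4,5,6,7,8,9 -> slot 9
615: h=4, probe 4,5,6,7,8,9,10,11 -> slot 11
Table: [., ., ., ., 550, 681, 914, 316, 303, 823, 179, 615, .]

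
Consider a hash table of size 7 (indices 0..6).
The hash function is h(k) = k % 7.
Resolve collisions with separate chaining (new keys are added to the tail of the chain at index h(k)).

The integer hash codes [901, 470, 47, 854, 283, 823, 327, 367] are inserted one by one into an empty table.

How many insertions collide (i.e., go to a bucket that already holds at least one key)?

3

Insert 901: h=5, bucket 5 empty → new chain.
Insert 470: h=1, bucket 1 empty → new chain.
Insert 47: h=5, bucket 5 nonempty → append to chain.
Insert 854: h=0, bucket 0 empty → new chain.
Insert 283: h=3, bucket 3 empty → new chain.
Insert 823: h=4, bucket 4 empty → new chain.
Insert 327: h=5, bucket 5 nonempty → append to chain.
Insert 367: h=3, bucket 3 nonempty → append to chain.
Final buckets:
0: 854
1: 470
2: _
3: 283 -> 367
4: 823
5: 901 -> 47 -> 327
6: _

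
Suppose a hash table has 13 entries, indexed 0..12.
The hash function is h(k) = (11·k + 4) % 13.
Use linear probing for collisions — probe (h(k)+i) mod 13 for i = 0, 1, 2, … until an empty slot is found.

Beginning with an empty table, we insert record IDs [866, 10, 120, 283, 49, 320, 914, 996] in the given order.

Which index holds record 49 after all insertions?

Insert 866: h=1, slot 1 empty => index 1.
Insert 10: h=10, slot 10 empty => index 10.
Insert 120: h=11, slot 11 empty => index 11.
Insert 283: h=10, slots 10,11 occupied => index 12.
Insert 49: h=10, slots 10,11,12 occupied => index 0.
Insert 320: h=1, slot 1 occupied => index 2.
Insert 914: h=9, slot 9 empty => index 9.
Insert 996: h=1, slots 1,2 occupied => index 3.
Table: [49, 866, 320, 996, _, _, _, _, _, 914, 10, 120, 283]

0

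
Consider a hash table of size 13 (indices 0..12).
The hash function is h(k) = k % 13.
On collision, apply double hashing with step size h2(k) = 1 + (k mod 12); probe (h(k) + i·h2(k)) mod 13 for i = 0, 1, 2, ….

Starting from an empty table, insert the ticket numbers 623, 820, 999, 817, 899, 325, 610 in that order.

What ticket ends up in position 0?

623: h=12 → slot 12
820: h=1 → slot 1
999: h=11 → slot 11
817: h=11, h2=2, probe 11,0 → slot 0
899: h=2 → slot 2
325: h=0, h2=2, probe 0,2,4 → slot 4
610: h=12, h2=11, probe 12,10 → slot 10
Table: [817, 820, 899, ∅, 325, ∅, ∅, ∅, ∅, ∅, 610, 999, 623]

817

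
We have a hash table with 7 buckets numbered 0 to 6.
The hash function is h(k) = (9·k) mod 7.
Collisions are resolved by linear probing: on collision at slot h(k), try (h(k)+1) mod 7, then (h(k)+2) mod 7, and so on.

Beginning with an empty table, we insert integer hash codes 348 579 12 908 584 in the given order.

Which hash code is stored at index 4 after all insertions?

348 hashes to 3; slot 3 is free → place at 3.
579 hashes to 3; 3 taken → place at 4.
12 hashes to 3; 3,4 taken → place at 5.
908 hashes to 3; 3,4,5 taken → place at 6.
584 hashes to 6; 6 taken → place at 0.
Table: [584, ., ., 348, 579, 12, 908]

579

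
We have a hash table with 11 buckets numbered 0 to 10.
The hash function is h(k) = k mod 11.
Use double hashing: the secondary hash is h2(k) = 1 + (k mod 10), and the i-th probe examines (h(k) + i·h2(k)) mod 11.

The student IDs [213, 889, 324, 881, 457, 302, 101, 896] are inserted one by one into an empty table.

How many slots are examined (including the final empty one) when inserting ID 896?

5

213: h=4 → slot 4
889: h=9 → slot 9
324: h=5 → slot 5
881: h=1 → slot 1
457: h=6 → slot 6
302: h=5, h2=3, probe 5,8 → slot 8
101: h=2 → slot 2
896: h=5, h2=7, probe 5,1,8,4,0 → slot 0
Table: [896, 881, 101, ., 213, 324, 457, ., 302, 889, .]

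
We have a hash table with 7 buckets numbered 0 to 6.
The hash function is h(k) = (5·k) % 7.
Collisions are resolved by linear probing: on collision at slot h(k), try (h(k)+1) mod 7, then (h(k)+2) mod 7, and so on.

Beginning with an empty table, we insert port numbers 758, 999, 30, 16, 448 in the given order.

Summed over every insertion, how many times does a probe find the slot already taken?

758 hashes to 3; slot 3 is free -> place at 3.
999 hashes to 4; slot 4 is free -> place at 4.
30 hashes to 3; 3,4 taken -> place at 5.
16 hashes to 3; 3,4,5 taken -> place at 6.
448 hashes to 0; slot 0 is free -> place at 0.
Table: [448, —, —, 758, 999, 30, 16]

5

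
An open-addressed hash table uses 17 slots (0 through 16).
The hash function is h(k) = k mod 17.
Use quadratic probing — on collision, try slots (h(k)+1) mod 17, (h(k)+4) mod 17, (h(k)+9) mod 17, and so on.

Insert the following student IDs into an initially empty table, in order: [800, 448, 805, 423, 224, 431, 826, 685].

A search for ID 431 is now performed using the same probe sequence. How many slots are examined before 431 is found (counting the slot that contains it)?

3

Insert 800: h=1, slot 1 empty → index 1.
Insert 448: h=6, slot 6 empty → index 6.
Insert 805: h=6, slot 6 occupied → index 7.
Insert 423: h=15, slot 15 empty → index 15.
Insert 224: h=3, slot 3 empty → index 3.
Insert 431: h=6, slots 6,7 occupied → index 10.
Insert 826: h=10, slot 10 occupied → index 11.
Insert 685: h=5, slot 5 empty → index 5.
Table: [-, 800, -, 224, -, 685, 448, 805, -, -, 431, 826, -, -, -, 423, -]
Lookup 431: h=6, probe 6,7,10 → found at 10.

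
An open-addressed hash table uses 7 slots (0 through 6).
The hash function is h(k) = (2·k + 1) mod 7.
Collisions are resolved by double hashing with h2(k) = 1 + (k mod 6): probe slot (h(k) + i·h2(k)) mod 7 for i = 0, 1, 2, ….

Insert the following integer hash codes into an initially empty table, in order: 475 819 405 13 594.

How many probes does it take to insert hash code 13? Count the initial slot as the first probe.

4

475 hashes to 6; slot 6 is free -> place at 6.
819 hashes to 1; slot 1 is free -> place at 1.
405 hashes to 6, h2=4; 6 taken -> place at 3.
13 hashes to 6, h2=2; 6,1,3 taken -> place at 5.
594 hashes to 6, h2=1; 6 taken -> place at 0.
Table: [594, 819, _, 405, _, 13, 475]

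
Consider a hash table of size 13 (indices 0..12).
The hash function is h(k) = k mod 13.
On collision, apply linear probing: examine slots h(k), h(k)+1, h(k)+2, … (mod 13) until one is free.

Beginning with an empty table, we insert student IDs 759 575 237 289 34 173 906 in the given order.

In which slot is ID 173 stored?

7

Insert 759: h=5, slot 5 empty → index 5.
Insert 575: h=3, slot 3 empty → index 3.
Insert 237: h=3, slot 3 occupied → index 4.
Insert 289: h=3, slots 3,4,5 occupied → index 6.
Insert 34: h=8, slot 8 empty → index 8.
Insert 173: h=4, slots 4,5,6 occupied → index 7.
Insert 906: h=9, slot 9 empty → index 9.
Table: [—, —, —, 575, 237, 759, 289, 173, 34, 906, —, —, —]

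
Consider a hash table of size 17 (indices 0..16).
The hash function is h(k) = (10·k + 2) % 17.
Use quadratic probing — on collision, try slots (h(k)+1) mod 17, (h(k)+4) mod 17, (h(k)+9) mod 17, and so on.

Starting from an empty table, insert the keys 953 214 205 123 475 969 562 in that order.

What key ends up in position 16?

562

Insert 953: h=12, slot 12 empty -> index 12.
Insert 214: h=0, slot 0 empty -> index 0.
Insert 205: h=12, slot 12 occupied -> index 13.
Insert 123: h=8, slot 8 empty -> index 8.
Insert 475: h=9, slot 9 empty -> index 9.
Insert 969: h=2, slot 2 empty -> index 2.
Insert 562: h=12, slots 12,13 occupied -> index 16.
Table: [214, -, 969, -, -, -, -, -, 123, 475, -, -, 953, 205, -, -, 562]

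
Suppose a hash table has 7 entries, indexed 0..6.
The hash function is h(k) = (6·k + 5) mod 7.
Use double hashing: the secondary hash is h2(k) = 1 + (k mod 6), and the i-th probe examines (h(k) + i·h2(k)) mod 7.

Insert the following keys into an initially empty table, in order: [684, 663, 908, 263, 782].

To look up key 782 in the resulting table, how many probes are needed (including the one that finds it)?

3

684 hashes to 0; slot 0 is free → place at 0.
663 hashes to 0, h2=4; 0 taken → place at 4.
908 hashes to 0, h2=3; 0 taken → place at 3.
263 hashes to 1; slot 1 is free → place at 1.
782 hashes to 0, h2=3; 0,3 taken → place at 6.
Table: [684, 263, ∅, 908, 663, ∅, 782]
Lookup 782: h=0, h2=3, probe 0,3,6 → found at 6.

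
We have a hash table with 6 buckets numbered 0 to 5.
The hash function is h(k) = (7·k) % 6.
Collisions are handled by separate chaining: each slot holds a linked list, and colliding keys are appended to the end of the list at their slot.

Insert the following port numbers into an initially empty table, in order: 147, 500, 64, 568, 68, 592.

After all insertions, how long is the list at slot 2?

2

Insert 147: h=3, bucket 3 empty → new chain.
Insert 500: h=2, bucket 2 empty → new chain.
Insert 64: h=4, bucket 4 empty → new chain.
Insert 568: h=4, bucket 4 nonempty → append to chain.
Insert 68: h=2, bucket 2 nonempty → append to chain.
Insert 592: h=4, bucket 4 nonempty → append to chain.
Final buckets:
0: _
1: _
2: 500 -> 68
3: 147
4: 64 -> 568 -> 592
5: _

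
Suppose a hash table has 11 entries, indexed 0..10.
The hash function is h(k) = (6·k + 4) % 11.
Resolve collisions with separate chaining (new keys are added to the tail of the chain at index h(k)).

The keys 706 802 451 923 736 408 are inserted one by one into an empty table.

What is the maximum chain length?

3

Insert 706: h=5, bucket 5 empty → new chain.
Insert 802: h=9, bucket 9 empty → new chain.
Insert 451: h=4, bucket 4 empty → new chain.
Insert 923: h=9, bucket 9 nonempty → append to chain.
Insert 736: h=9, bucket 9 nonempty → append to chain.
Insert 408: h=10, bucket 10 empty → new chain.
Final buckets:
0: _
1: _
2: _
3: _
4: 451
5: 706
6: _
7: _
8: _
9: 802 -> 923 -> 736
10: 408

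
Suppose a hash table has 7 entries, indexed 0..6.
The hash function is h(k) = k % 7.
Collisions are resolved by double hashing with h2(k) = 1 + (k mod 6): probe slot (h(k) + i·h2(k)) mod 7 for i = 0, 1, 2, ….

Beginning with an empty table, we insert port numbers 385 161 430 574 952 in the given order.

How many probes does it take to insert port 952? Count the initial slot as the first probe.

4

385 hashes to 0; slot 0 is free -> place at 0.
161 hashes to 0, h2=6; 0 taken -> place at 6.
430 hashes to 3; slot 3 is free -> place at 3.
574 hashes to 0, h2=5; 0 taken -> place at 5.
952 hashes to 0, h2=5; 0,5,3 taken -> place at 1.
Table: [385, 952, —, 430, —, 574, 161]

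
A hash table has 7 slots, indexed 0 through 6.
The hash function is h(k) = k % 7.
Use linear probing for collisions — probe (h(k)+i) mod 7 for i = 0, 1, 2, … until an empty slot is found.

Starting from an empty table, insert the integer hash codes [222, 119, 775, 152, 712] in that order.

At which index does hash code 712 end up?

2

Insert 222: h=5, slot 5 empty → index 5.
Insert 119: h=0, slot 0 empty → index 0.
Insert 775: h=5, slot 5 occupied → index 6.
Insert 152: h=5, slots 5,6,0 occupied → index 1.
Insert 712: h=5, slots 5,6,0,1 occupied → index 2.
Table: [119, 152, 712, -, -, 222, 775]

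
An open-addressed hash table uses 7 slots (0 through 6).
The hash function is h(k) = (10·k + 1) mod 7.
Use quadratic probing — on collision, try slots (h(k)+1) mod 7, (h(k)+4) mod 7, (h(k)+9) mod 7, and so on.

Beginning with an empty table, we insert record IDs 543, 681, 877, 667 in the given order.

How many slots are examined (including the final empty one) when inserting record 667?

Insert 543: h=6, slot 6 empty -> index 6.
Insert 681: h=0, slot 0 empty -> index 0.
Insert 877: h=0, slot 0 occupied -> index 1.
Insert 667: h=0, slots 0,1 occupied -> index 4.
Table: [681, 877, -, -, 667, -, 543]

3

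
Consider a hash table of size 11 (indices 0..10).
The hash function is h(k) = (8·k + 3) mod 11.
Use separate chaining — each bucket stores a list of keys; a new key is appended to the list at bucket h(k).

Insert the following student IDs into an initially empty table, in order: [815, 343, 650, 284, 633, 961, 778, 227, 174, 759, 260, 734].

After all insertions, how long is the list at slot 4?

2

815 -> bucket 0
343 -> bucket 8
650 -> bucket 0 (collision)
284 -> bucket 9
633 -> bucket 7
961 -> bucket 2
778 -> bucket 1
227 -> bucket 4
174 -> bucket 9 (collision)
759 -> bucket 3
260 -> bucket 4 (collision)
734 -> bucket 1 (collision)
Final buckets:
0: 815 -> 650
1: 778 -> 734
2: 961
3: 759
4: 227 -> 260
5: _
6: _
7: 633
8: 343
9: 284 -> 174
10: _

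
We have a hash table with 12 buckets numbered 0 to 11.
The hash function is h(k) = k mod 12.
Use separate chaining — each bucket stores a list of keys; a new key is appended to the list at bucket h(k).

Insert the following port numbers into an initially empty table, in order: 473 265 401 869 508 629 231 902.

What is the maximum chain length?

473 → bucket 5
265 → bucket 1
401 → bucket 5 (collision)
869 → bucket 5 (collision)
508 → bucket 4
629 → bucket 5 (collision)
231 → bucket 3
902 → bucket 2
Final buckets:
0: —
1: 265
2: 902
3: 231
4: 508
5: 473 -> 401 -> 869 -> 629
6: —
7: —
8: —
9: —
10: —
11: —

4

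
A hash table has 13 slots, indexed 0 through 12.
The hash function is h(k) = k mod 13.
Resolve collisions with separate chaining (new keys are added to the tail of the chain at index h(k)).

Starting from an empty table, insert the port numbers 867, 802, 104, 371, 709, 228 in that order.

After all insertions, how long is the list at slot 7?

867 -> bucket 9
802 -> bucket 9 (collision)
104 -> bucket 0
371 -> bucket 7
709 -> bucket 7 (collision)
228 -> bucket 7 (collision)
Final buckets:
0: 104
1: _
2: _
3: _
4: _
5: _
6: _
7: 371 -> 709 -> 228
8: _
9: 867 -> 802
10: _
11: _
12: _

3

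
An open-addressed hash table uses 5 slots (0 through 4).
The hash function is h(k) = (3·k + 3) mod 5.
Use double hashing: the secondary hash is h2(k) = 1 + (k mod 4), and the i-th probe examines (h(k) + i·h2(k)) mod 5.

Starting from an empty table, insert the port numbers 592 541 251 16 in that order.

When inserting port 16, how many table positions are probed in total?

2

Insert 592: h=4, slot 4 empty -> index 4.
Insert 541: h=1, slot 1 empty -> index 1.
Insert 251: h=1, h2=4, slot 1 occupied -> index 0.
Insert 16: h=1, h2=1, slot 1 occupied -> index 2.
Table: [251, 541, 16, ., 592]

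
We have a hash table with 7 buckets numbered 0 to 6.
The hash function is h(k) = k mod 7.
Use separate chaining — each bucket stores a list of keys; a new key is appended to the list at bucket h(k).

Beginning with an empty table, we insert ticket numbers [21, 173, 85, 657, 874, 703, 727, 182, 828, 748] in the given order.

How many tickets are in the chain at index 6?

21 → bucket 0
173 → bucket 5
85 → bucket 1
657 → bucket 6
874 → bucket 6 (collision)
703 → bucket 3
727 → bucket 6 (collision)
182 → bucket 0 (collision)
828 → bucket 2
748 → bucket 6 (collision)
Final buckets:
0: 21 -> 182
1: 85
2: 828
3: 703
4: _
5: 173
6: 657 -> 874 -> 727 -> 748

4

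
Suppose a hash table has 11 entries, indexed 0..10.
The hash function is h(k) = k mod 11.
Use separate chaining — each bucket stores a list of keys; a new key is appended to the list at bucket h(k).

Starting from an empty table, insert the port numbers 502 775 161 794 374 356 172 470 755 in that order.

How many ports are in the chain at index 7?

502 -> bucket 7
775 -> bucket 5
161 -> bucket 7 (collision)
794 -> bucket 2
374 -> bucket 0
356 -> bucket 4
172 -> bucket 7 (collision)
470 -> bucket 8
755 -> bucket 7 (collision)
Final buckets:
0: 374
1: .
2: 794
3: .
4: 356
5: 775
6: .
7: 502 -> 161 -> 172 -> 755
8: 470
9: .
10: .

4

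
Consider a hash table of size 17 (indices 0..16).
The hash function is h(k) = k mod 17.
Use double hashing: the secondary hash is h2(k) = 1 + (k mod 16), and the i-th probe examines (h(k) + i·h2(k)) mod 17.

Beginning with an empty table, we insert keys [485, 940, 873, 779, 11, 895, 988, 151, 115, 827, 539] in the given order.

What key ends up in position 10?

895

Insert 485: h=9, slot 9 empty → index 9.
Insert 940: h=5, slot 5 empty → index 5.
Insert 873: h=6, slot 6 empty → index 6.
Insert 779: h=14, slot 14 empty → index 14.
Insert 11: h=11, slot 11 empty → index 11.
Insert 895: h=11, h2=16, slot 11 occupied → index 10.
Insert 988: h=2, slot 2 empty → index 2.
Insert 151: h=15, slot 15 empty → index 15.
Insert 115: h=13, slot 13 empty → index 13.
Insert 827: h=11, h2=12, slots 11,6 occupied → index 1.
Insert 539: h=12, slot 12 empty → index 12.
Table: [-, 827, 988, -, -, 940, 873, -, -, 485, 895, 11, 539, 115, 779, 151, -]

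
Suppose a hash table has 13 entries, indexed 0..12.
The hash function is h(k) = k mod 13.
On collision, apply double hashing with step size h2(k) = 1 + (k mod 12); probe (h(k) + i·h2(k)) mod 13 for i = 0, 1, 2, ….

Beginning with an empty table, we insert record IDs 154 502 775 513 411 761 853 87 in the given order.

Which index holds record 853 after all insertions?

154 hashes to 11; slot 11 is free -> place at 11.
502 hashes to 8; slot 8 is free -> place at 8.
775 hashes to 8, h2=8; 8 taken -> place at 3.
513 hashes to 6; slot 6 is free -> place at 6.
411 hashes to 8, h2=4; 8 taken -> place at 12.
761 hashes to 7; slot 7 is free -> place at 7.
853 hashes to 8, h2=2; 8 taken -> place at 10.
87 hashes to 9; slot 9 is free -> place at 9.
Table: [∅, ∅, ∅, 775, ∅, ∅, 513, 761, 502, 87, 853, 154, 411]

10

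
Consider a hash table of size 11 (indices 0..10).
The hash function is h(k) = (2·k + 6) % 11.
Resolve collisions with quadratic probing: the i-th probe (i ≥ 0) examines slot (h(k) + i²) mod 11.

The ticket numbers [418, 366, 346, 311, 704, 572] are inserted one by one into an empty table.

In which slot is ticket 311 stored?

2

Insert 418: h=6, slot 6 empty → index 6.
Insert 366: h=1, slot 1 empty → index 1.
Insert 346: h=5, slot 5 empty → index 5.
Insert 311: h=1, slot 1 occupied → index 2.
Insert 704: h=6, slot 6 occupied → index 7.
Insert 572: h=6, slots 6,7 occupied → index 10.
Table: [—, 366, 311, —, —, 346, 418, 704, —, —, 572]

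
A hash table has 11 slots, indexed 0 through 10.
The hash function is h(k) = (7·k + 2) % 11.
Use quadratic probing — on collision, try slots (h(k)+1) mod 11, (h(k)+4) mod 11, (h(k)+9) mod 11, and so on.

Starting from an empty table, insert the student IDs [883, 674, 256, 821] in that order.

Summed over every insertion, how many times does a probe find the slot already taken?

Insert 883: h=1, slot 1 empty → index 1.
Insert 674: h=1, slot 1 occupied → index 2.
Insert 256: h=1, slots 1,2 occupied → index 5.
Insert 821: h=7, slot 7 empty → index 7.
Table: [-, 883, 674, -, -, 256, -, 821, -, -, -]

3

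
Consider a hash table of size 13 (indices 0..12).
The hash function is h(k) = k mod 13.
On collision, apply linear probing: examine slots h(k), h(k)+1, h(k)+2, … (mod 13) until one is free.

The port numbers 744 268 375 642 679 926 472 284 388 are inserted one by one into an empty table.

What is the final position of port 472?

744 hashes to 3; slot 3 is free → place at 3.
268 hashes to 8; slot 8 is free → place at 8.
375 hashes to 11; slot 11 is free → place at 11.
642 hashes to 5; slot 5 is free → place at 5.
679 hashes to 3; 3 taken → place at 4.
926 hashes to 3; 3,4,5 taken → place at 6.
472 hashes to 4; 4,5,6 taken → place at 7.
284 hashes to 11; 11 taken → place at 12.
388 hashes to 11; 11,12 taken → place at 0.
Table: [388, —, —, 744, 679, 642, 926, 472, 268, —, —, 375, 284]

7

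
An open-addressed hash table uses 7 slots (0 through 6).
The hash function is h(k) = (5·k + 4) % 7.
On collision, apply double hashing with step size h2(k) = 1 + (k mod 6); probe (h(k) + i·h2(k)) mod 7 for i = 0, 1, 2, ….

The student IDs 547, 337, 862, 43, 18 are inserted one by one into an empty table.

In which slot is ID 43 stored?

547: h=2 → slot 2
337: h=2, h2=2, probe 2,4 → slot 4
862: h=2, h2=5, probe 2,0 → slot 0
43: h=2, h2=2, probe 2,4,6 → slot 6
18: h=3 → slot 3
Table: [862, _, 547, 18, 337, _, 43]

6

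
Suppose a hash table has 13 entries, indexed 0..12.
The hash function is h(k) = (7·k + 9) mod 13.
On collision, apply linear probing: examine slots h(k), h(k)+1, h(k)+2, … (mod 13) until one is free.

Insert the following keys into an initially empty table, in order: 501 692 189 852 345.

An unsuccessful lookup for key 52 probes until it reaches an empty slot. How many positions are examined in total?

Insert 501: h=6, slot 6 empty => index 6.
Insert 692: h=4, slot 4 empty => index 4.
Insert 189: h=6, slot 6 occupied => index 7.
Insert 852: h=6, slots 6,7 occupied => index 8.
Insert 345: h=6, slots 6,7,8 occupied => index 9.
Table: [_, _, _, _, 692, _, 501, 189, 852, 345, _, _, _]
Lookup 52: h=9, probe 9,10 → slot 10 empty, not found.

2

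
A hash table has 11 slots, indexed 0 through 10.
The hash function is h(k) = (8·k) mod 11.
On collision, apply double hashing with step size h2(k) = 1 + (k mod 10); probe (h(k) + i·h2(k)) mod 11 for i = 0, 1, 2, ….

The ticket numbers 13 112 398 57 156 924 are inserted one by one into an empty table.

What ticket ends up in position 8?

112

13 hashes to 5; slot 5 is free => place at 5.
112 hashes to 5, h2=3; 5 taken => place at 8.
398 hashes to 5, h2=9; 5 taken => place at 3.
57 hashes to 5, h2=8; 5 taken => place at 2.
156 hashes to 5, h2=7; 5 taken => place at 1.
924 hashes to 0; slot 0 is free => place at 0.
Table: [924, 156, 57, 398, ∅, 13, ∅, ∅, 112, ∅, ∅]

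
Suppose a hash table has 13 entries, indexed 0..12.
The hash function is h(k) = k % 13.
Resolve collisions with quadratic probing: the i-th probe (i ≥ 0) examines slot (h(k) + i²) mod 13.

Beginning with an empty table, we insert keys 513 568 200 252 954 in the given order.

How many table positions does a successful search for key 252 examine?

513 hashes to 6; slot 6 is free → place at 6.
568 hashes to 9; slot 9 is free → place at 9.
200 hashes to 5; slot 5 is free → place at 5.
252 hashes to 5; 5,6,9 taken → place at 1.
954 hashes to 5; 5,6,9,1 taken → place at 8.
Table: [∅, 252, ∅, ∅, ∅, 200, 513, ∅, 954, 568, ∅, ∅, ∅]
Lookup 252: h=5, probe 5,6,9,1 → found at 1.

4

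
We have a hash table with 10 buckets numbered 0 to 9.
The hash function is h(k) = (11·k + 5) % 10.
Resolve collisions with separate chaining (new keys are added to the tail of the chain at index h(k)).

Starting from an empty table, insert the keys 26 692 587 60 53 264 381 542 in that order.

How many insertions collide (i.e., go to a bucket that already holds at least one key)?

26 → bucket 1
692 → bucket 7
587 → bucket 2
60 → bucket 5
53 → bucket 8
264 → bucket 9
381 → bucket 6
542 → bucket 7 (collision)
Final buckets:
0: -
1: 26
2: 587
3: -
4: -
5: 60
6: 381
7: 692 -> 542
8: 53
9: 264

1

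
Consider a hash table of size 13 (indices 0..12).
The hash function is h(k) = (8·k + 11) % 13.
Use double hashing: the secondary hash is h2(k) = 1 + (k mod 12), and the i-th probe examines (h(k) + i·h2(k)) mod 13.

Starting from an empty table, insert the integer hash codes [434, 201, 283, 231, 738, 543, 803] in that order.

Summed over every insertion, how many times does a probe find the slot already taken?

Insert 434: h=12, slot 12 empty => index 12.
Insert 201: h=7, slot 7 empty => index 7.
Insert 283: h=0, slot 0 empty => index 0.
Insert 231: h=0, h2=4, slot 0 occupied => index 4.
Insert 738: h=0, h2=7, slots 0,7 occupied => index 1.
Insert 543: h=0, h2=4, slots 0,4 occupied => index 8.
Insert 803: h=0, h2=12, slots 0,12 occupied => index 11.
Table: [283, 738, _, _, 231, _, _, 201, 543, _, _, 803, 434]

7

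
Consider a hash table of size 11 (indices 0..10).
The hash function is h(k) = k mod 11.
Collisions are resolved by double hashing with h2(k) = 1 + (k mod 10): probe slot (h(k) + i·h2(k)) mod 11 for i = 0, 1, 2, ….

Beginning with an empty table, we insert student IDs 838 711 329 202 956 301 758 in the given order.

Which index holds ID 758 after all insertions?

0

838: h=2 => slot 2
711: h=7 => slot 7
329: h=10 => slot 10
202: h=4 => slot 4
956: h=10, h2=7, probe 10,6 => slot 6
301: h=4, h2=2, probe 4,6,8 => slot 8
758: h=10, h2=9, probe 10,8,6,4,2,0 => slot 0
Table: [758, ∅, 838, ∅, 202, ∅, 956, 711, 301, ∅, 329]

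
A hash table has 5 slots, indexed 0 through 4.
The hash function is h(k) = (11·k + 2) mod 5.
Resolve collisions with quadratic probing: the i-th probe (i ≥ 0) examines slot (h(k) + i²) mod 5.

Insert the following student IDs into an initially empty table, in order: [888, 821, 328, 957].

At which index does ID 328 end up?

Insert 888: h=0, slot 0 empty → index 0.
Insert 821: h=3, slot 3 empty → index 3.
Insert 328: h=0, slot 0 occupied → index 1.
Insert 957: h=4, slot 4 empty → index 4.
Table: [888, 328, ., 821, 957]

1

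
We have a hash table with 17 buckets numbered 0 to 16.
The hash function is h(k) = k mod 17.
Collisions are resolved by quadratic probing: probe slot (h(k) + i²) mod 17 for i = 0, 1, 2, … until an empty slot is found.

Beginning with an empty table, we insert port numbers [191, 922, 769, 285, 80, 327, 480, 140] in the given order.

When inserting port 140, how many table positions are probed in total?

8

191 hashes to 4; slot 4 is free -> place at 4.
922 hashes to 4; 4 taken -> place at 5.
769 hashes to 4; 4,5 taken -> place at 8.
285 hashes to 13; slot 13 is free -> place at 13.
80 hashes to 12; slot 12 is free -> place at 12.
327 hashes to 4; 4,5,8,13 taken -> place at 3.
480 hashes to 4; 4,5,8,13,3,12 taken -> place at 6.
140 hashes to 4; 4,5,8,13,3,12,6 taken -> place at 2.
Table: [_, _, 140, 327, 191, 922, 480, _, 769, _, _, _, 80, 285, _, _, _]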